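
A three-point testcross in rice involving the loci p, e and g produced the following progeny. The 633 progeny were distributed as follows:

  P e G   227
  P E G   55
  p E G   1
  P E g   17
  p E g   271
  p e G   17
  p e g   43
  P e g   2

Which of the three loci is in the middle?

The two most frequent reciprocal classes, P e G and p E g, are the parental types, so the F1 was P e G / p E g.
The two rarest classes, P e g and p E G, are the double crossovers. Comparing them with the parentals, only the g allele has switched, so g is the middle locus and the order is e – g – p.

g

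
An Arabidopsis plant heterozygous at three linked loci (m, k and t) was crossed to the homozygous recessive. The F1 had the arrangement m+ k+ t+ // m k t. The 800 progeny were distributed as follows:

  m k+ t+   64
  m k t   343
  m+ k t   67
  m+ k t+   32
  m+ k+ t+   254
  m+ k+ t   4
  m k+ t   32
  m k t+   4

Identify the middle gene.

The two rarest classes, m+ k+ t and m k t+, are the double crossovers. Comparing them with the parentals, only the t allele has switched, so t is the middle locus and the order is k – t – m.

t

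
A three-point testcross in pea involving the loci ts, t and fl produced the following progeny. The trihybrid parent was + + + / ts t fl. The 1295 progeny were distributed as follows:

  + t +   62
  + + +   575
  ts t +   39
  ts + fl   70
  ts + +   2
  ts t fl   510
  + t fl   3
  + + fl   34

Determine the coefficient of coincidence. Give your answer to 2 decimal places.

The two rarest classes, ts + + and + t fl, are the double crossovers. Comparing them with the parentals, only the ts allele has switched, so ts is the middle locus and the order is t – ts – fl.
t–ts: (132 + 5)/1295 = 0.1058; ts–fl: (73 + 5)/1295 = 0.0602.
Expected DCO frequency = 0.1058 × 0.0602 ≈ 0.00637; observed = 5/1295 ≈ 0.00386.
Coefficient of coincidence = 0.00386/0.00637 ≈ 0.61.

0.61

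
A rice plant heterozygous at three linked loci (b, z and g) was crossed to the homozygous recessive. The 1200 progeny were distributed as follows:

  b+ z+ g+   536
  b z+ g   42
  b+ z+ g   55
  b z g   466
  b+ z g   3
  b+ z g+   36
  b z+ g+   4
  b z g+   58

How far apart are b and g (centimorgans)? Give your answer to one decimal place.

The two most frequent reciprocal classes, b z g and b+ z+ g+, are the parental types, so the F1 was b z g / b+ z+ g+.
The two rarest classes, b+ z g and b z+ g+, are the double crossovers. Comparing them with the parentals, only the b allele has switched, so b is the middle locus and the order is z – b – g.
Crossovers in the b–g interval produce the single-crossover classes b z g+ and b+ z+ g (58 + 55 = 113) plus the double crossovers (7).
RF(b–g) = (113 + 7) / 1200 = 120/1200 = 0.1000 → 10.0 centimorgans.

10.0 centimorgans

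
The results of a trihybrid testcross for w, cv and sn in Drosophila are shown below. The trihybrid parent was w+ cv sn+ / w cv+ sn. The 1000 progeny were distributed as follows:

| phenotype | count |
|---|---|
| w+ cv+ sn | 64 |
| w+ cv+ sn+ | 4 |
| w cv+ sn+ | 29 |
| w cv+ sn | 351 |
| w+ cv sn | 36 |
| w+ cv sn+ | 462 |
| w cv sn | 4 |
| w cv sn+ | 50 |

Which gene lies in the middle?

cv

The two rarest classes, w+ cv+ sn+ and w cv sn, are the double crossovers. Comparing them with the parentals, only the cv allele has switched, so cv is the middle locus and the order is w – cv – sn.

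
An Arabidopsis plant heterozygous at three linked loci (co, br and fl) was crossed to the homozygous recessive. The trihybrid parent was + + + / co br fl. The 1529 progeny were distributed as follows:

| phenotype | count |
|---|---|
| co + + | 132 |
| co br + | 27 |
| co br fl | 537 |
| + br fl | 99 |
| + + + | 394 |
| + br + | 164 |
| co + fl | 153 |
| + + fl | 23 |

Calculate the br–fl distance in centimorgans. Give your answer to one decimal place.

The two rarest classes, + + fl and co br +, are the double crossovers. Comparing them with the parentals, only the fl allele has switched, so fl is the middle locus and the order is co – fl – br.
Crossovers in the fl–br interval produce the single-crossover classes + br + and co + fl (164 + 153 = 317) plus the double crossovers (50).
RF(fl–br) = (317 + 50) / 1529 = 367/1529 = 0.2400 → 24.0 centimorgans.

24.0 centimorgans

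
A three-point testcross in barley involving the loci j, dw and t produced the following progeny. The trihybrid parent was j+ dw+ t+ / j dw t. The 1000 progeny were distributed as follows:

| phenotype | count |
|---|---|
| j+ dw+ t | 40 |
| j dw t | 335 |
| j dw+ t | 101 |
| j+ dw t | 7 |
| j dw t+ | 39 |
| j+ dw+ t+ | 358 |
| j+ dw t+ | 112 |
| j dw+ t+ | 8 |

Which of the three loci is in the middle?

The two rarest classes, j dw+ t+ and j+ dw t, are the double crossovers. Comparing them with the parentals, only the j allele has switched, so j is the middle locus and the order is t – j – dw.

j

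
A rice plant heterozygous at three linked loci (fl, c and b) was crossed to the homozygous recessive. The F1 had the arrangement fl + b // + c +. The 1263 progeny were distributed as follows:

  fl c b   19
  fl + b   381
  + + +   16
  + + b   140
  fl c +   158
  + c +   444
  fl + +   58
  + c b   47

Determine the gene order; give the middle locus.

c

The two rarest classes, fl c b and + + +, are the double crossovers. Comparing them with the parentals, only the c allele has switched, so c is the middle locus and the order is fl – c – b.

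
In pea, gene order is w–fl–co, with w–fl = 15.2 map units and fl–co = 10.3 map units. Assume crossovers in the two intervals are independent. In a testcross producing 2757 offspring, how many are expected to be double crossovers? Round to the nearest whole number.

Map distances give recombination frequencies of 0.152 and 0.103 for the two intervals.
With no interference, expected double-crossover frequency = 0.152 × 0.103 = 0.01566.
Expected number = 0.01566 × 2757 = 43.16 ≈ 43.

43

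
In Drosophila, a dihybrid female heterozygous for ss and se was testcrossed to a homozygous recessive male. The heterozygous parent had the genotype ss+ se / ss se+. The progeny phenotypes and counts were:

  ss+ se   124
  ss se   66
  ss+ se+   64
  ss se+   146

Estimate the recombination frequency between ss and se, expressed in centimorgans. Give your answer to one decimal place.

The recombinant classes are ss+ se+ and ss se: 64 + 66 = 130.
Recombination frequency = 130/400 = 0.3250 ≈ 32.5%, i.e. 32.5 centimorgans.

32.5 centimorgans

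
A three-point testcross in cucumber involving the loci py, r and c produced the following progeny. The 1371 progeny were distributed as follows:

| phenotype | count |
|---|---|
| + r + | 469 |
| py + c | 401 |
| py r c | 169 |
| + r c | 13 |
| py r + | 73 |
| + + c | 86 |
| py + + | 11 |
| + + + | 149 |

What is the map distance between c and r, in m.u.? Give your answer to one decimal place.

The two most frequent reciprocal classes, + r + and py + c, are the parental types, so the F1 was + r + / py + c.
The two rarest classes, + r c and py + +, are the double crossovers. Comparing them with the parentals, only the c allele has switched, so c is the middle locus and the order is r – c – py.
Crossovers in the r–c interval produce the single-crossover classes + + + and py r c (149 + 169 = 318) plus the double crossovers (24).
RF(r–c) = (318 + 24) / 1371 = 342/1371 = 0.2495 → 24.9 m.u.

24.9 m.u.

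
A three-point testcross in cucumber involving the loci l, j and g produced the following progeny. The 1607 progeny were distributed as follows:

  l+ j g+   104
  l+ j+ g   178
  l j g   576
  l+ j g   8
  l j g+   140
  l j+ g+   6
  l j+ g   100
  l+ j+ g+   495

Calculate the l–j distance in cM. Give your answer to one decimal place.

13.6 cM

The two most frequent reciprocal classes, l+ j+ g+ and l j g, are the parental types, so the F1 was l+ j+ g+ / l j g.
The two rarest classes, l j+ g+ and l+ j g, are the double crossovers. Comparing them with the parentals, only the l allele has switched, so l is the middle locus and the order is g – l – j.
Crossovers in the l–j interval produce the single-crossover classes l+ j g+ and l j+ g (104 + 100 = 204) plus the double crossovers (14).
RF(l–j) = (204 + 14) / 1607 = 218/1607 = 0.1357 → 13.6 cM.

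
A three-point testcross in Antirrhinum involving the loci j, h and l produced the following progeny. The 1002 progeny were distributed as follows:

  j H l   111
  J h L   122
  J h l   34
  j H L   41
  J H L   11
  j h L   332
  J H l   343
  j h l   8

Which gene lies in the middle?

l

The two most frequent reciprocal classes, J H l and j h L, are the parental types, so the F1 was J H l / j h L.
The two rarest classes, J H L and j h l, are the double crossovers. Comparing them with the parentals, only the l allele has switched, so l is the middle locus and the order is h – l – j.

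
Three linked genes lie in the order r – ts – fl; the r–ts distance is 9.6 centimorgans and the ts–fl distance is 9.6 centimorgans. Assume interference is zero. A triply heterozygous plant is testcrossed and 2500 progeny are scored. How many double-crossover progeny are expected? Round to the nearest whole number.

Map distances give recombination frequencies of 0.096 and 0.096 for the two intervals.
With no interference, expected double-crossover frequency = 0.096 × 0.096 = 0.00922.
Expected number = 0.00922 × 2500 = 23.04 ≈ 23.

23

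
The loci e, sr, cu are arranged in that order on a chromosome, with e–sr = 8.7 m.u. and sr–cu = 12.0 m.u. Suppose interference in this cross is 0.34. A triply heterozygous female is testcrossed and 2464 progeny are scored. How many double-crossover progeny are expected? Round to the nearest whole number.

17

Map distances give recombination frequencies of 0.087 and 0.120 for the two intervals.
With interference 0.34 (so coincidence = 0.66), expected double-crossover frequency = 0.087 × 0.120 × 0.66 = 0.00689.
Expected number = 0.00689 × 2464 = 16.98 ≈ 17.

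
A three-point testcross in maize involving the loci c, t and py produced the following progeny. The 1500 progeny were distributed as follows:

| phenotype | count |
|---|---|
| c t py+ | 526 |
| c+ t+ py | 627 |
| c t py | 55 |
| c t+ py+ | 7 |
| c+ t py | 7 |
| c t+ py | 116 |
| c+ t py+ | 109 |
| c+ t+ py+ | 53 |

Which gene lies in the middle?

t

The two most frequent reciprocal classes, c+ t+ py and c t py+, are the parental types, so the F1 was c+ t+ py / c t py+.
The two rarest classes, c+ t py and c t+ py+, are the double crossovers. Comparing them with the parentals, only the t allele has switched, so t is the middle locus and the order is c – t – py.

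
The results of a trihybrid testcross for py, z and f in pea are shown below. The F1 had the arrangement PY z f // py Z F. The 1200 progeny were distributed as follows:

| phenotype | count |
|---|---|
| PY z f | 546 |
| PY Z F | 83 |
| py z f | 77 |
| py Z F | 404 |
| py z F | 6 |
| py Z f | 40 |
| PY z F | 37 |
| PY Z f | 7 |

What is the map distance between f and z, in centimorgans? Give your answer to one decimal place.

The two rarest classes, PY Z f and py z F, are the double crossovers. Comparing them with the parentals, only the z allele has switched, so z is the middle locus and the order is f – z – py.
Crossovers in the f–z interval produce the single-crossover classes PY z F and py Z f (37 + 40 = 77) plus the double crossovers (13).
RF(f–z) = (77 + 13) / 1200 = 90/1200 = 0.0750 → 7.5 centimorgans.

7.5 centimorgans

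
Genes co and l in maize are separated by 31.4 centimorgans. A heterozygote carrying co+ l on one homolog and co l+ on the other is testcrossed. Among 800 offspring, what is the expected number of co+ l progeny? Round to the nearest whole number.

274

A map distance of 31.4 centimorgans corresponds to a recombination frequency of 0.314.
The F1 is co+ l / co l+, so co+ l is a parental gamete class with expected frequency (1 − r)/2 = 0.686/2 = 0.3430.
Expected number = 0.3430 × 800 = 274.40 ≈ 274.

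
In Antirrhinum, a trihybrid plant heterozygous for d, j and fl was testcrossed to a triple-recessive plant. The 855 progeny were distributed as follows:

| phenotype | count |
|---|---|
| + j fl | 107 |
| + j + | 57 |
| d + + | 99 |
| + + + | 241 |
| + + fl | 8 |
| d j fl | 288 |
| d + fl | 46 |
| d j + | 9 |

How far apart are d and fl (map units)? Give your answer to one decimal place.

The two most frequent reciprocal classes, + + + and d j fl, are the parental types, so the F1 was + + + / d j fl.
The two rarest classes, + + fl and d j +, are the double crossovers. Comparing them with the parentals, only the fl allele has switched, so fl is the middle locus and the order is d – fl – j.
Crossovers in the d–fl interval produce the single-crossover classes d + + and + j fl (99 + 107 = 206) plus the double crossovers (17).
RF(d–fl) = (206 + 17) / 855 = 223/855 = 0.2608 → 26.1 map units.

26.1 map units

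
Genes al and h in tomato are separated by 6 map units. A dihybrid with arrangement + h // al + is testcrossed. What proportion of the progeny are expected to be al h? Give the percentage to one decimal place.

3.0%

A map distance of 6 map units corresponds to a recombination frequency of 0.060.
The F1 is + h / al +, so al h is a recombinant gamete class with expected frequency r/2 = 0.060/2 = 0.0300.
That is 0.0300 = 3.0% of the progeny.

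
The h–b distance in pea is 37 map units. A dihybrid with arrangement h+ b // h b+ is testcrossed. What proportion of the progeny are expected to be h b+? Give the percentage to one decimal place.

31.5%

A map distance of 37 map units corresponds to a recombination frequency of 0.370.
The F1 is h+ b / h b+, so h b+ is a parental gamete class with expected frequency (1 − r)/2 = 0.630/2 = 0.3150.
That is 0.3150 = 31.5% of the progeny.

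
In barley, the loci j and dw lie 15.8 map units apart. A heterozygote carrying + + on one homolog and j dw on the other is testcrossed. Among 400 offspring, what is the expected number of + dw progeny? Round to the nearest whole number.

32

A map distance of 15.8 map units corresponds to a recombination frequency of 0.158.
The F1 is + + / j dw, so + dw is a recombinant gamete class with expected frequency r/2 = 0.158/2 = 0.0790.
Expected number = 0.0790 × 400 = 31.60 ≈ 32.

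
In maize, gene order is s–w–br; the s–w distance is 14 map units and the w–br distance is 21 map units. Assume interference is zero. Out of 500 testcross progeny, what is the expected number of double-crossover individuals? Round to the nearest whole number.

15

Map distances give recombination frequencies of 0.140 and 0.210 for the two intervals.
With no interference, expected double-crossover frequency = 0.140 × 0.210 = 0.02940.
Expected number = 0.02940 × 500 = 14.70 ≈ 15.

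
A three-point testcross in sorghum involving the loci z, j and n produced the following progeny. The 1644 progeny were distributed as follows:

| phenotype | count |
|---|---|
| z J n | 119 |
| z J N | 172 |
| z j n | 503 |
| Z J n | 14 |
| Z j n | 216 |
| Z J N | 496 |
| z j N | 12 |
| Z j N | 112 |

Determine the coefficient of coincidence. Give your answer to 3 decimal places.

0.402

The two most frequent reciprocal classes, z j n and Z J N, are the parental types, so the F1 was z j n / Z J N.
The two rarest classes, z j N and Z J n, are the double crossovers. Comparing them with the parentals, only the n allele has switched, so n is the middle locus and the order is j – n – z.
j–n: (231 + 26)/1644 = 0.1563; n–z: (388 + 26)/1644 = 0.2518.
Expected DCO frequency = 0.1563 × 0.2518 ≈ 0.03936; observed = 26/1644 ≈ 0.01582.
Coefficient of coincidence = 0.01582/0.03936 ≈ 0.402.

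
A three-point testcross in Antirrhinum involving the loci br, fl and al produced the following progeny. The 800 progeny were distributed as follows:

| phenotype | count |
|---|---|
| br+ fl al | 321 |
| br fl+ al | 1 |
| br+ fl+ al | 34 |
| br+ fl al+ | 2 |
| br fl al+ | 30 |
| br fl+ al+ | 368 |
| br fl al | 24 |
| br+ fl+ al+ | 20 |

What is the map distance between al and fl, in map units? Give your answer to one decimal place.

The two most frequent reciprocal classes, br+ fl al and br fl+ al+, are the parental types, so the F1 was br+ fl al / br fl+ al+.
The two rarest classes, br+ fl al+ and br fl+ al, are the double crossovers. Comparing them with the parentals, only the al allele has switched, so al is the middle locus and the order is br – al – fl.
Crossovers in the al–fl interval produce the single-crossover classes br+ fl+ al and br fl al+ (34 + 30 = 64) plus the double crossovers (3).
RF(al–fl) = (64 + 3) / 800 = 67/800 = 0.0838 → 8.4 map units.

8.4 map units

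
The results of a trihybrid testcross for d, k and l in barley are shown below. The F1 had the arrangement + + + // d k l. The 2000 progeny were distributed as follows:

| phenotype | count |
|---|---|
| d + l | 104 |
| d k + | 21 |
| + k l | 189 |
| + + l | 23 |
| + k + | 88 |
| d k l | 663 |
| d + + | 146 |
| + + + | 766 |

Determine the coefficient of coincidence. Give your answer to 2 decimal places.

The two rarest classes, + + l and d k +, are the double crossovers. Comparing them with the parentals, only the l allele has switched, so l is the middle locus and the order is d – l – k.
d–l: (335 + 44)/2000 = 0.1895; l–k: (192 + 44)/2000 = 0.1180.
Expected DCO frequency = 0.1895 × 0.1180 ≈ 0.02236; observed = 44/2000 ≈ 0.02200.
Coefficient of coincidence = 0.02200/0.02236 ≈ 0.98.

0.98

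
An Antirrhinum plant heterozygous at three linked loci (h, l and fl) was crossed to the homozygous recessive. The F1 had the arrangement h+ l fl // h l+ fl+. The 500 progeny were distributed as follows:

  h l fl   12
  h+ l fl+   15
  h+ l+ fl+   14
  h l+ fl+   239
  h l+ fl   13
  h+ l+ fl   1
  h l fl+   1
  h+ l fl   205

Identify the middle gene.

l

The two rarest classes, h+ l+ fl and h l fl+, are the double crossovers. Comparing them with the parentals, only the l allele has switched, so l is the middle locus and the order is fl – l – h.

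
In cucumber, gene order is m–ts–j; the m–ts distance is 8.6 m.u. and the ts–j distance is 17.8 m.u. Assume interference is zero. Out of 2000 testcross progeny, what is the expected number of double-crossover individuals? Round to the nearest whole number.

Map distances give recombination frequencies of 0.086 and 0.178 for the two intervals.
With no interference, expected double-crossover frequency = 0.086 × 0.178 = 0.01531.
Expected number = 0.01531 × 2000 = 30.62 ≈ 31.

31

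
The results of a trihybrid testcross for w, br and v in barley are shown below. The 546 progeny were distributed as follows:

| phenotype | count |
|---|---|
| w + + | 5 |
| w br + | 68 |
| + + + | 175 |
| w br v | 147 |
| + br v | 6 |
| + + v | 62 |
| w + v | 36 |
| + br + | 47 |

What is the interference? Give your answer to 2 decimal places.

0.55

The two most frequent reciprocal classes, w br v and + + +, are the parental types, so the F1 was w br v / + + +.
The two rarest classes, + br v and w + +, are the double crossovers. Comparing them with the parentals, only the w allele has switched, so w is the middle locus and the order is v – w – br.
v–w: (130 + 11)/546 = 0.2582; w–br: (83 + 11)/546 = 0.1722.
Expected DCO frequency = 0.2582 × 0.1722 ≈ 0.04446; observed = 11/546 ≈ 0.02015.
Coefficient of coincidence = 0.02015/0.04446 ≈ 0.45; interference = 1 − 0.45 = 0.55.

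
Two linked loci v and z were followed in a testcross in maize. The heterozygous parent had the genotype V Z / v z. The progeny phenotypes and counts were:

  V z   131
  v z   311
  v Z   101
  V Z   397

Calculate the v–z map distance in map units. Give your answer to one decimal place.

24.7 map units

The recombinant classes are V z and v Z: 131 + 101 = 232.
Recombination frequency = 232/940 = 0.2468 ≈ 24.7%, i.e. 24.7 map units.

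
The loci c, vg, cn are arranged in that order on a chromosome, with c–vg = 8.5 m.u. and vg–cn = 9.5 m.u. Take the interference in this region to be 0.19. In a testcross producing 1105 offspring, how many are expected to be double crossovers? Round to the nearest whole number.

Map distances give recombination frequencies of 0.085 and 0.095 for the two intervals.
With interference 0.19 (so coincidence = 0.81), expected double-crossover frequency = 0.085 × 0.095 × 0.81 = 0.00654.
Expected number = 0.00654 × 1105 = 7.23 ≈ 7.

7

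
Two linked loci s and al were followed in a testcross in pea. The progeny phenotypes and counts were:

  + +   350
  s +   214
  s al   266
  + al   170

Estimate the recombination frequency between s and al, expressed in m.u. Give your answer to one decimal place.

The two most frequent classes, + + (350) and s al (266), are the parental types, so the F1 was + + / s al.
The recombinant classes are + al and s +: 170 + 214 = 384.
Recombination frequency = 384/1000 = 0.3840 ≈ 38.4%, i.e. 38.4 m.u.

38.4 m.u.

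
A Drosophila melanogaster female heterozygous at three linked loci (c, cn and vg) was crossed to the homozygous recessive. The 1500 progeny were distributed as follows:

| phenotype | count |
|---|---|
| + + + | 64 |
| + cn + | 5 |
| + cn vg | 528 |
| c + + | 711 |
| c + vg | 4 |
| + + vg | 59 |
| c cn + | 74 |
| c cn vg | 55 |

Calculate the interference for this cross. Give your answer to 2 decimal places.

0.26

The two most frequent reciprocal classes, + cn vg and c + +, are the parental types, so the F1 was + cn vg / c + +.
The two rarest classes, + cn + and c + vg, are the double crossovers. Comparing them with the parentals, only the vg allele has switched, so vg is the middle locus and the order is c – vg – cn.
c–vg: (119 + 9)/1500 = 0.0853; vg–cn: (133 + 9)/1500 = 0.0947.
Expected DCO frequency = 0.0853 × 0.0947 ≈ 0.00808; observed = 9/1500 ≈ 0.00600.
Coefficient of coincidence = 0.00600/0.00808 ≈ 0.74; interference = 1 − 0.74 = 0.26.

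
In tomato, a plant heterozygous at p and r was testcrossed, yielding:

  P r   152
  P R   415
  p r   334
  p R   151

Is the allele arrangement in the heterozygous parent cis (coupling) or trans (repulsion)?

The two most frequent classes are P R (415) and p r (334); these are the parental (non-recombinant) types.
So the F1 carried P R on one chromosome and p r on the other — the recessive alleles are on the same chromosome (cis / coupling).

cis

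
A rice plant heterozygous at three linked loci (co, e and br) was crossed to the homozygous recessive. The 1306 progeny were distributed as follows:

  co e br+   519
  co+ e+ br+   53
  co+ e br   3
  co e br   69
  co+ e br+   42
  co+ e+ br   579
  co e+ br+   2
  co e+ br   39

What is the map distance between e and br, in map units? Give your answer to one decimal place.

The two most frequent reciprocal classes, co e br+ and co+ e+ br, are the parental types, so the F1 was co e br+ / co+ e+ br.
The two rarest classes, co e+ br+ and co+ e br, are the double crossovers. Comparing them with the parentals, only the e allele has switched, so e is the middle locus and the order is co – e – br.
Crossovers in the e–br interval produce the single-crossover classes co e br and co+ e+ br+ (69 + 53 = 122) plus the double crossovers (5).
RF(e–br) = (122 + 5) / 1306 = 127/1306 = 0.0972 → 9.7 map units.

9.7 map units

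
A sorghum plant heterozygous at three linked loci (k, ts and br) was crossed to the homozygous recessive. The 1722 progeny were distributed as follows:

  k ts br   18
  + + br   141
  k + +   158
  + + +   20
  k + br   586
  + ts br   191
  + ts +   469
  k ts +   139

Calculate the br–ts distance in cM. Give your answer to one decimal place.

The two most frequent reciprocal classes, + ts + and k + br, are the parental types, so the F1 was + ts + / k + br.
The two rarest classes, + + + and k ts br, are the double crossovers. Comparing them with the parentals, only the ts allele has switched, so ts is the middle locus and the order is k – ts – br.
Crossovers in the ts–br interval produce the single-crossover classes + ts br and k + + (191 + 158 = 349) plus the double crossovers (38).
RF(ts–br) = (349 + 38) / 1722 = 387/1722 = 0.2247 → 22.5 cM.

22.5 cM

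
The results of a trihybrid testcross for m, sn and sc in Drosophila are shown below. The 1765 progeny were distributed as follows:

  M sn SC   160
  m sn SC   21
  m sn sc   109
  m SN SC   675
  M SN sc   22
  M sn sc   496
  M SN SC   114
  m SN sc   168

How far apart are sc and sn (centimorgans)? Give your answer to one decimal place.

The two most frequent reciprocal classes, M sn sc and m SN SC, are the parental types, so the F1 was M sn sc / m SN SC.
The two rarest classes, M SN sc and m sn SC, are the double crossovers. Comparing them with the parentals, only the sn allele has switched, so sn is the middle locus and the order is sc – sn – m.
Crossovers in the sc–sn interval produce the single-crossover classes M sn SC and m SN sc (160 + 168 = 328) plus the double crossovers (43).
RF(sc–sn) = (328 + 43) / 1765 = 371/1765 = 0.2102 → 21.0 centimorgans.

21.0 centimorgans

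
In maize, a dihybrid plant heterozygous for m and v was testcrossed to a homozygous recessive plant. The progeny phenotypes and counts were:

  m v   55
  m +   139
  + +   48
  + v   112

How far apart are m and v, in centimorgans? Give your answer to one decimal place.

The two most frequent classes, + v (112) and m + (139), are the parental types, so the F1 was + v / m +.
The recombinant classes are + + and m v: 48 + 55 = 103.
Recombination frequency = 103/354 = 0.2910 ≈ 29.1%, i.e. 29.1 centimorgans.

29.1 centimorgans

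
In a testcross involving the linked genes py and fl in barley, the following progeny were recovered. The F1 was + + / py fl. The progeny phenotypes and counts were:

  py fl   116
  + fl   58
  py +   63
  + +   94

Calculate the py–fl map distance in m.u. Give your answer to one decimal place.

36.6 m.u.

The recombinant classes are + fl and py +: 58 + 63 = 121.
Recombination frequency = 121/331 = 0.3656 ≈ 36.6%, i.e. 36.6 m.u.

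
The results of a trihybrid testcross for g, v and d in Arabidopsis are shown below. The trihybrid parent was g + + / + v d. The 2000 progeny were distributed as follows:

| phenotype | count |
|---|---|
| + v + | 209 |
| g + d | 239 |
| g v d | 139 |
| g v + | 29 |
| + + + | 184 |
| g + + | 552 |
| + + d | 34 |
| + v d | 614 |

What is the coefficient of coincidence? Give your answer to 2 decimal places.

0.64

The two rarest classes, g v + and + + d, are the double crossovers. Comparing them with the parentals, only the v allele has switched, so v is the middle locus and the order is d – v – g.
d–v: (448 + 63)/2000 = 0.2555; v–g: (323 + 63)/2000 = 0.1930.
Expected DCO frequency = 0.2555 × 0.1930 ≈ 0.04931; observed = 63/2000 ≈ 0.03150.
Coefficient of coincidence = 0.03150/0.04931 ≈ 0.64.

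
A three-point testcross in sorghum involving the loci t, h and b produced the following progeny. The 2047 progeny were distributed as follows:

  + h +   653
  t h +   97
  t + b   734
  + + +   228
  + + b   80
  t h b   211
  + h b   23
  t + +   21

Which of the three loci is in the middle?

The two most frequent reciprocal classes, t + b and + h +, are the parental types, so the F1 was t + b / + h +.
The two rarest classes, t + + and + h b, are the double crossovers. Comparing them with the parentals, only the b allele has switched, so b is the middle locus and the order is h – b – t.

b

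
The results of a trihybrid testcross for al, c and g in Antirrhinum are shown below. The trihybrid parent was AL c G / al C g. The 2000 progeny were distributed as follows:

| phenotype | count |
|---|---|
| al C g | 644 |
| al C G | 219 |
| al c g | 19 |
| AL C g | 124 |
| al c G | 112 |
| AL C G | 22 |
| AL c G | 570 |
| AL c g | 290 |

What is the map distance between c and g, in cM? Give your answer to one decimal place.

The two rarest classes, AL C G and al c g, are the double crossovers. Comparing them with the parentals, only the c allele has switched, so c is the middle locus and the order is al – c – g.
Crossovers in the c–g interval produce the single-crossover classes AL c g and al C G (290 + 219 = 509) plus the double crossovers (41).
RF(c–g) = (509 + 41) / 2000 = 550/2000 = 0.2750 → 27.5 cM.

27.5 cM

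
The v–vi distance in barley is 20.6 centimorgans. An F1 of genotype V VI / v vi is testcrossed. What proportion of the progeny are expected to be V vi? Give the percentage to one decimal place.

10.3%

A map distance of 20.6 centimorgans corresponds to a recombination frequency of 0.206.
The F1 is V VI / v vi, so V vi is a recombinant gamete class with expected frequency r/2 = 0.206/2 = 0.1030.
That is 0.1030 = 10.3% of the progeny.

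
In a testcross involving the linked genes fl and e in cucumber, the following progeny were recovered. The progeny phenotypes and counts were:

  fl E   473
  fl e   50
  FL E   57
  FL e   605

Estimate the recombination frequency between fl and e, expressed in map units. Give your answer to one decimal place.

9.0 map units

The two most frequent classes, FL e (605) and fl E (473), are the parental types, so the F1 was FL e / fl E.
The recombinant classes are FL E and fl e: 57 + 50 = 107.
Recombination frequency = 107/1185 = 0.0903 ≈ 9.0%, i.e. 9.0 map units.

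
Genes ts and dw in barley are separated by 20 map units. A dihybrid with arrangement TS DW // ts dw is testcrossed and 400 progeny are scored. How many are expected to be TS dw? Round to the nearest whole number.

A map distance of 20 map units corresponds to a recombination frequency of 0.200.
The F1 is TS DW / ts dw, so TS dw is a recombinant gamete class with expected frequency r/2 = 0.200/2 = 0.1000.
Expected number = 0.1000 × 400 = 40.00 ≈ 40.

40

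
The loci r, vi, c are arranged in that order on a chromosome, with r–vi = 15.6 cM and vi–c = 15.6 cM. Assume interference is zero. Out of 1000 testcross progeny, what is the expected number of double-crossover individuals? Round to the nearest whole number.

Map distances give recombination frequencies of 0.156 and 0.156 for the two intervals.
With no interference, expected double-crossover frequency = 0.156 × 0.156 = 0.02434.
Expected number = 0.02434 × 1000 = 24.34 ≈ 24.

24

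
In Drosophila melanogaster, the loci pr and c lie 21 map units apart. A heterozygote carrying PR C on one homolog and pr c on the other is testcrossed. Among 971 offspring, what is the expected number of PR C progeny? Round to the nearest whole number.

384

A map distance of 21 map units corresponds to a recombination frequency of 0.210.
The F1 is PR C / pr c, so PR C is a parental gamete class with expected frequency (1 − r)/2 = 0.790/2 = 0.3950.
Expected number = 0.3950 × 971 = 383.55 ≈ 384.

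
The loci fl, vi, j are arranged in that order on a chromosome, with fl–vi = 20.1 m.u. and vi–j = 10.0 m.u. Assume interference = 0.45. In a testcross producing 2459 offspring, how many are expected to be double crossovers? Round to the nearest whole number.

27

Map distances give recombination frequencies of 0.201 and 0.100 for the two intervals.
With interference 0.45 (so coincidence = 0.55), expected double-crossover frequency = 0.201 × 0.100 × 0.55 = 0.01106.
Expected number = 0.01106 × 2459 = 27.18 ≈ 27.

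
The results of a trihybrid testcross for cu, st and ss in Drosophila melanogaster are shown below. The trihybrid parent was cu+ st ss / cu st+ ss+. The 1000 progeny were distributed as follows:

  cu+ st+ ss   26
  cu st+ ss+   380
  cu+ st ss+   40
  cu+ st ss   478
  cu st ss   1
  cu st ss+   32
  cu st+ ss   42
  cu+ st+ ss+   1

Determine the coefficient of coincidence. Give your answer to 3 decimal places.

The two rarest classes, cu st ss and cu+ st+ ss+, are the double crossovers. Comparing them with the parentals, only the cu allele has switched, so cu is the middle locus and the order is ss – cu – st.
ss–cu: (82 + 2)/1000 = 0.0840; cu–st: (58 + 2)/1000 = 0.0600.
Expected DCO frequency = 0.0840 × 0.0600 ≈ 0.00504; observed = 2/1000 ≈ 0.00200.
Coefficient of coincidence = 0.00200/0.00504 ≈ 0.397.

0.397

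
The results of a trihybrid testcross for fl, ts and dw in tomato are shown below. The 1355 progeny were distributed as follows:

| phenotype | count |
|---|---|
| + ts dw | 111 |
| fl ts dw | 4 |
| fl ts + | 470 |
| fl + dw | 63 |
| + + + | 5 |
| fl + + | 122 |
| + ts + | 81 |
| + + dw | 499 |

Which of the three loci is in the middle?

The two most frequent reciprocal classes, fl ts + and + + dw, are the parental types, so the F1 was fl ts + / + + dw.
The two rarest classes, fl ts dw and + + +, are the double crossovers. Comparing them with the parentals, only the dw allele has switched, so dw is the middle locus and the order is fl – dw – ts.

dw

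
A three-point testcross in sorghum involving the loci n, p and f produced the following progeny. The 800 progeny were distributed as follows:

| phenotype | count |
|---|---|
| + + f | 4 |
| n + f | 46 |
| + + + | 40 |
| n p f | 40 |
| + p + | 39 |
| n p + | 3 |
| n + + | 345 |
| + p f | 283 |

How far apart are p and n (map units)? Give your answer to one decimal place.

The two most frequent reciprocal classes, + p f and n + +, are the parental types, so the F1 was + p f / n + +.
The two rarest classes, + + f and n p +, are the double crossovers. Comparing them with the parentals, only the p allele has switched, so p is the middle locus and the order is n – p – f.
Crossovers in the n–p interval produce the single-crossover classes n p f and + + + (40 + 40 = 80) plus the double crossovers (7).
RF(n–p) = (80 + 7) / 800 = 87/800 = 0.1087 → 10.9 map units.

10.9 map units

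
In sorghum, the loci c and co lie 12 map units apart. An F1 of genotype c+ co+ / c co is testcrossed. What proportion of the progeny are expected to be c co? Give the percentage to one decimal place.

A map distance of 12 map units corresponds to a recombination frequency of 0.120.
The F1 is c+ co+ / c co, so c co is a parental gamete class with expected frequency (1 − r)/2 = 0.880/2 = 0.4400.
That is 0.4400 = 44.0% of the progeny.

44.0%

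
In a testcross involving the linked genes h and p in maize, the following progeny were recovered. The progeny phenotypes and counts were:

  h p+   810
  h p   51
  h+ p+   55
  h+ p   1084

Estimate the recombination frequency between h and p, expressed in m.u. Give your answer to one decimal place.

5.3 m.u.

The two most frequent classes, h+ p (1084) and h p+ (810), are the parental types, so the F1 was h+ p / h p+.
The recombinant classes are h+ p+ and h p: 55 + 51 = 106.
Recombination frequency = 106/2000 = 0.0530 ≈ 5.3%, i.e. 5.3 m.u.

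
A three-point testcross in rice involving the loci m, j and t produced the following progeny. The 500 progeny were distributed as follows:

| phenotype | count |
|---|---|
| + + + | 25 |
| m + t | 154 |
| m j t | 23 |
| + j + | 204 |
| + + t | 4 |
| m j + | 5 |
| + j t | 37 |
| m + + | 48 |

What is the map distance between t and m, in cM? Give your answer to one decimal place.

The two most frequent reciprocal classes, m + t and + j +, are the parental types, so the F1 was m + t / + j +.
The two rarest classes, + + t and m j +, are the double crossovers. Comparing them with the parentals, only the m allele has switched, so m is the middle locus and the order is j – m – t.
Crossovers in the m–t interval produce the single-crossover classes m + + and + j t (48 + 37 = 85) plus the double crossovers (9).
RF(m–t) = (85 + 9) / 500 = 94/500 = 0.1880 → 18.8 cM.

18.8 cM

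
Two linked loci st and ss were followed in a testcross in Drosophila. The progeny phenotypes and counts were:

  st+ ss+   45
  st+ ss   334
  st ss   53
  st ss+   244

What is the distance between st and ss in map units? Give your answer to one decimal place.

The two most frequent classes, st+ ss (334) and st ss+ (244), are the parental types, so the F1 was st+ ss / st ss+.
The recombinant classes are st+ ss+ and st ss: 45 + 53 = 98.
Recombination frequency = 98/676 = 0.1450 ≈ 14.5%, i.e. 14.5 map units.

14.5 map units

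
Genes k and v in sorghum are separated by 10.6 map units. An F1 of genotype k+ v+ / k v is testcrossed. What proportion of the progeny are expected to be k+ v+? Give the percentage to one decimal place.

44.7%

A map distance of 10.6 map units corresponds to a recombination frequency of 0.106.
The F1 is k+ v+ / k v, so k+ v+ is a parental gamete class with expected frequency (1 − r)/2 = 0.894/2 = 0.4470.
That is 0.4470 = 44.7% of the progeny.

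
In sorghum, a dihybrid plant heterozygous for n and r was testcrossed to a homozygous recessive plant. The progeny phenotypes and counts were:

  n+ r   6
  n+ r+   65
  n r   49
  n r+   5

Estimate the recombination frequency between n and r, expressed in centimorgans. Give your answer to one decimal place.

The two most frequent classes, n+ r+ (65) and n r (49), are the parental types, so the F1 was n+ r+ / n r.
The recombinant classes are n+ r and n r+: 6 + 5 = 11.
Recombination frequency = 11/125 = 0.0880 ≈ 8.8%, i.e. 8.8 centimorgans.

8.8 centimorgans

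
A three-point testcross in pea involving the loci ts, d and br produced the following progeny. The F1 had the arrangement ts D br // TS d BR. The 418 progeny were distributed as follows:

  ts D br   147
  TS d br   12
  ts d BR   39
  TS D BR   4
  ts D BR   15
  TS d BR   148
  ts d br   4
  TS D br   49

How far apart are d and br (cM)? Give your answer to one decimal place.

The two rarest classes, ts d br and TS D BR, are the double crossovers. Comparing them with the parentals, only the d allele has switched, so d is the middle locus and the order is br – d – ts.
Crossovers in the br–d interval produce the single-crossover classes ts D BR and TS d br (15 + 12 = 27) plus the double crossovers (8).
RF(br–d) = (27 + 8) / 418 = 35/418 = 0.0837 → 8.4 cM.

8.4 cM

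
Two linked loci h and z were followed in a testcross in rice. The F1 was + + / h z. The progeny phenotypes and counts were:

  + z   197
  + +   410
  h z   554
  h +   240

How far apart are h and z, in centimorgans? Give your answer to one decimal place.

31.2 centimorgans

The recombinant classes are + z and h +: 197 + 240 = 437.
Recombination frequency = 437/1401 = 0.3119 ≈ 31.2%, i.e. 31.2 centimorgans.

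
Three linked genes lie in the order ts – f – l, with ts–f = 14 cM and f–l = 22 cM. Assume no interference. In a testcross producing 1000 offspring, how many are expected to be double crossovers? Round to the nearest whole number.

31

Map distances give recombination frequencies of 0.140 and 0.220 for the two intervals.
With no interference, expected double-crossover frequency = 0.140 × 0.220 = 0.03080.
Expected number = 0.03080 × 1000 = 30.80 ≈ 31.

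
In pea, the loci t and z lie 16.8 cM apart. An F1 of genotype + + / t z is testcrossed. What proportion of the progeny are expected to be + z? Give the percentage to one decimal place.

8.4%

A map distance of 16.8 cM corresponds to a recombination frequency of 0.168.
The F1 is + + / t z, so + z is a recombinant gamete class with expected frequency r/2 = 0.168/2 = 0.0840.
That is 0.0840 = 8.4% of the progeny.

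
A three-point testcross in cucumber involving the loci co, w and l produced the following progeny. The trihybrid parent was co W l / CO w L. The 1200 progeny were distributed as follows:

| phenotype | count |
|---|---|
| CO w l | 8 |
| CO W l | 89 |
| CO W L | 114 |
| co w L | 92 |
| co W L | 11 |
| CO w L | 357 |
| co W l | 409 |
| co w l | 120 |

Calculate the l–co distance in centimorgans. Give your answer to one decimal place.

The two rarest classes, co W L and CO w l, are the double crossovers. Comparing them with the parentals, only the l allele has switched, so l is the middle locus and the order is w – l – co.
Crossovers in the l–co interval produce the single-crossover classes CO W l and co w L (89 + 92 = 181) plus the double crossovers (19).
RF(l–co) = (181 + 19) / 1200 = 200/1200 = 0.1667 → 16.7 centimorgans.

16.7 centimorgans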